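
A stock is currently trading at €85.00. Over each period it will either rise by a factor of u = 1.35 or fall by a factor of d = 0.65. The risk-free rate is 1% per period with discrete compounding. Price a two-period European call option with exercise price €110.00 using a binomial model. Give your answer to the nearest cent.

Risk-neutral probability p = (1 + 0.01 − 0.65)/(1.35 − 0.65) = 0.3600/0.7000 = 0.5143
Terminal stock prices: S_uu = 154.9, S_ud = 74.59, S_dd = 35.91
Terminal payoffs (S − K): max(44.91, 0) = 44.91, max(-35.41, 0) = 0, max(-74.09, 0) = 0
Node u (S = 114.8): V_u = 1/1.01·[0.5143·44.9125 + 0.4857·0.0000] = 22.8692
Node d (S = 55.25): V_d = 1/1.01·[0.5143·0.0000 + 0.4857·0.0000] = 0.0000
Node 0 (S = 85): V_0 = 1/1.01·[0.5143·22.8692 + 0.4857·0.0000] = 11.6448

€11.64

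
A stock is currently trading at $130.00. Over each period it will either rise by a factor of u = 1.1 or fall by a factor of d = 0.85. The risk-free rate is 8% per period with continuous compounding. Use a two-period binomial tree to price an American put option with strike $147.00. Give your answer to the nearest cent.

Risk-neutral probability p = (e^0.08 − 0.85)/(1.1 − 0.85) = 0.2333/0.2500 = 0.9331
Terminal stock prices: S_uu = 157.3, S_ud = 121.5, S_dd = 93.92
Terminal payoffs (K − S): max(-10.3, 0) = 0, max(25.45, 0) = 25.45, max(53.08, 0) = 53.08
Node u (S = 143): continuation = e^(−0.08)·[0.9331·0.0000 + 0.0669·25.4500] = 1.5706; exercise value = 4.0000 > continuation, so V_u = 4.0000 (exercise)
Node d (S = 110.5): continuation = e^(−0.08)·[0.9331·25.4500 + 0.0669·53.0750] = 25.1981; exercise value = 36.5000 > continuation, so V_d = 36.5000 (exercise)
Node 0 (S = 130): continuation = e^(−0.08)·[0.9331·4.0000 + 0.0669·36.5000] = 5.6981; exercise value = 17.0000 > continuation, so V_0 = 17.0000 (exercise)

$17.00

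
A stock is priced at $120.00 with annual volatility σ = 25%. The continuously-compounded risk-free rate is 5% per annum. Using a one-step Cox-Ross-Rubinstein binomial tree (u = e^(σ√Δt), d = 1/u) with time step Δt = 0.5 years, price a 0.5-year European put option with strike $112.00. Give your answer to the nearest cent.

CRR parameters: u = e^(σ√Δt) = e^(0.25·√0.5) = 1.1934, d = 1/u = 0.8380
Per-period rate: rΔt = 0.05·0.5 = 0.025, so R = e^0.025 = 1.0253
Risk-neutral probability p = (e^0.025 − 0.8380)/(1.1934 − 0.8380) = 0.1873/0.3554 = 0.5272
Terminal stock prices: S_u = 143.2, S_d = 100.6
Terminal payoffs (K − S): max(-31.2, 0) = 0, max(11.44, 0) = 11.44
Node 0 (S = 120): V_0 = e^(−0.025)·[0.5272·0.0000 + 0.4728·11.4440] = 5.2777

$5.28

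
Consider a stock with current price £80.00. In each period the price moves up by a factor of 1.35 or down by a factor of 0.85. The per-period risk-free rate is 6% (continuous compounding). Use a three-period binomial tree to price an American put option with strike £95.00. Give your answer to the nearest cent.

Risk-neutral probability p = (e^0.06 − 0.85)/(1.35 − 0.85) = 0.2118/0.5000 = 0.4237
Terminal stock prices: S_uuu = 196.8, S_uud = 123.9, S_udd = 78.03, S_ddd = 49.13
Terminal payoffs (K − S): max(-101.8, 0) = 0, max(-28.93, 0) = 0, max(16.97, 0) = 16.97, max(45.87, 0) = 45.87
Node uu (S = 145.8): continuation = e^(−0.06)·[0.4237·0.0000 + 0.5763·0.0000] = 0.0000; exercise value = 0.0000 ≤ continuation, so V_uu = 0.0000
Node ud (S = 91.8): continuation = e^(−0.06)·[0.4237·0.0000 + 0.5763·16.9700] = 9.2107; exercise value = 3.2000 ≤ continuation, so V_ud = 9.2107
Node dd (S = 57.8): continuation = e^(−0.06)·[0.4237·16.9700 + 0.5763·45.8700] = 31.6676; exercise value = 37.2000 > continuation, so V_dd = 37.2000 (exercise)
Node u (S = 108): continuation = e^(−0.06)·[0.4237·0.0000 + 0.5763·9.2107] = 4.9992; exercise value = 0.0000 ≤ continuation, so V_u = 4.9992
Node d (S = 68): continuation = e^(−0.06)·[0.4237·9.2107 + 0.5763·37.2000] = 23.8659; exercise value = 27.0000 > continuation, so V_d = 27.0000 (exercise)
Node 0 (S = 80): continuation = e^(−0.06)·[0.4237·4.9992 + 0.5763·27.0000] = 16.6493; exercise value = 15.0000 ≤ continuation, so V_0 = 16.6493

£16.65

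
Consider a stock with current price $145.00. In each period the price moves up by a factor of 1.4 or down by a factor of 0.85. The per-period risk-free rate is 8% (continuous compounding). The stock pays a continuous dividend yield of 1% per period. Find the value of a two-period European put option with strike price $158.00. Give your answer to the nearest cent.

Per-period risk-free factor R = e^0.08 = 1.0833; dividend-adjusted growth = e^(0.08−0.01) = 1.0725.
Risk-neutral probability p = (1.0725 − 0.85)/(1.4 − 0.85) = 0.2225/0.5500 = 0.4046
Terminal stock prices: S_uu = 284.2, S_ud = 172.5, S_dd = 104.8
Terminal payoffs (K − S): max(-126.2, 0) = 0, max(-14.55, 0) = 0, max(53.24, 0) = 53.24
Node u (S = 203): V_u = e^(−0.08)·[0.4046·0.0000 + 0.5954·0.0000] = 0.0000
Node d (S = 123.2): V_d = e^(−0.08)·[0.4046·0.0000 + 0.5954·53.2375] = 29.2625
Node 0 (S = 145): V_0 = e^(−0.08)·[0.4046·0.0000 + 0.5954·29.2625] = 16.0844

$16.08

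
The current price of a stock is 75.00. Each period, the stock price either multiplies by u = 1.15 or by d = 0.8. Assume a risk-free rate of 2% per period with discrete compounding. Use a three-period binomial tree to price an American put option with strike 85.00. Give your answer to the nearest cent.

13.48

Risk-neutral probability p = (1 + 0.02 − 0.8)/(1.15 − 0.8) = 0.2200/0.3500 = 0.6286
Terminal stock prices: S_uuu = 114.1, S_uud = 79.35, S_udd = 55.2, S_ddd = 38.4
Terminal payoffs (K − S): max(-29.07, 0) = 0, max(5.65, 0) = 5.65, max(29.8, 0) = 29.8, max(46.6, 0) = 46.6
Node uu (S = 99.19): continuation = 1/1.02·[0.6286·0.0000 + 0.3714·5.6500] = 2.0574; exercise value = 0.0000 ≤ continuation, so V_uu = 2.0574
Node ud (S = 69): continuation = 1/1.02·[0.6286·5.6500 + 0.3714·29.8000] = 14.3333; exercise value = 16.0000 > continuation, so V_ud = 16.0000 (exercise)
Node dd (S = 48): continuation = 1/1.02·[0.6286·29.8000 + 0.3714·46.6000] = 35.3333; exercise value = 37.0000 > continuation, so V_dd = 37.0000 (exercise)
Node u (S = 86.25): continuation = 1/1.02·[0.6286·2.0574 + 0.3714·16.0000] = 7.0942; exercise value = 0.0000 ≤ continuation, so V_u = 7.0942
Node d (S = 60): continuation = 1/1.02·[0.6286·16.0000 + 0.3714·37.0000] = 23.3333; exercise value = 25.0000 > continuation, so V_d = 25.0000 (exercise)
Node 0 (S = 75): continuation = 1/1.02·[0.6286·7.0942 + 0.3714·25.0000] = 13.4754; exercise value = 10.0000 ≤ continuation, so V_0 = 13.4754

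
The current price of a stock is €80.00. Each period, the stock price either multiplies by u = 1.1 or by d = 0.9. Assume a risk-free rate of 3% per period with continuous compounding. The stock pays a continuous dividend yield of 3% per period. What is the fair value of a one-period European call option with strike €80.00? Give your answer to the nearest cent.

€3.88

Per-period risk-free factor R = e^0.03 = 1.0305; dividend-adjusted growth = e^(0.03−0.03) = 1.0000.
Risk-neutral probability p = (1.0000 − 0.9)/(1.1 − 0.9) = 0.1000/0.2000 = 0.5000
Terminal stock prices: S_u = 88, S_d = 72
Terminal payoffs (S − K): max(8, 0) = 8, max(-8, 0) = 0
Node 0 (S = 80): V_0 = e^(−0.03)·[0.5000·8.0000 + 0.5000·0.0000] = 3.8818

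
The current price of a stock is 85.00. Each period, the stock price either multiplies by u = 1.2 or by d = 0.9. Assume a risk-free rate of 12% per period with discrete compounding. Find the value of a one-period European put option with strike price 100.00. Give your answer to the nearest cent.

5.60

Risk-neutral probability p = (1 + 0.12 − 0.9)/(1.2 − 0.9) = 0.2200/0.3000 = 0.7333
Terminal stock prices: S_u = 102, S_d = 76.5
Terminal payoffs (K − S): max(-2, 0) = 0, max(23.5, 0) = 23.5
Node 0 (S = 85): V_0 = 1/1.12·[0.7333·0.0000 + 0.2667·23.5000] = 5.5952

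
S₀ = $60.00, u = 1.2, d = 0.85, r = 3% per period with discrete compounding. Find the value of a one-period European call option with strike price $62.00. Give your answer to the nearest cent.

Risk-neutral probability p = (1 + 0.03 − 0.85)/(1.2 − 0.85) = 0.1800/0.3500 = 0.5143
Terminal stock prices: S_u = 72, S_d = 51
Terminal payoffs (S − K): max(10, 0) = 10, max(-11, 0) = 0
Node 0 (S = 60): V_0 = 1/1.03·[0.5143·10.0000 + 0.4857·0.0000] = 4.9931

$4.99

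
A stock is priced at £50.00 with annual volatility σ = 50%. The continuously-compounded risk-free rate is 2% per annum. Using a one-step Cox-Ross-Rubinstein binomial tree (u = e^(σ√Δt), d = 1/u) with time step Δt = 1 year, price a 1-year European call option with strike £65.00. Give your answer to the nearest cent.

CRR parameters: u = e^(σ√Δt) = e^(0.5·√1) = 1.6487, d = 1/u = 0.6065
Per-period rate: rΔt = 0.02·1 = 0.02, so R = e^0.02 = 1.0202
Risk-neutral probability p = (e^0.02 − 0.6065)/(1.6487 − 0.6065) = 0.4137/1.0422 = 0.3969
Terminal stock prices: S_u = 82.44, S_d = 30.33
Terminal payoffs (S − K): max(17.44, 0) = 17.44, max(-34.67, 0) = 0
Node 0 (S = 50): V_0 = e^(−0.02)·[0.3969·17.4361 + 0.6031·0.0000] = 6.7838

£6.78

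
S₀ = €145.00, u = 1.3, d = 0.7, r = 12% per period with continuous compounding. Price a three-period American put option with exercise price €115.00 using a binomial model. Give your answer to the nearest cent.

Risk-neutral probability p = (e^0.12 − 0.7)/(1.3 − 0.7) = 0.4275/0.6000 = 0.7125
Terminal stock prices: S_uuu = 318.6, S_uud = 171.5, S_udd = 92.36, S_ddd = 49.73
Terminal payoffs (K − S): max(-203.6, 0) = 0, max(-56.53, 0) = 0, max(22.64, 0) = 22.64, max(65.27, 0) = 65.27
Node uu (S = 245.1): continuation = e^(−0.12)·[0.7125·0.0000 + 0.2875·0.0000] = 0.0000; exercise value = 0.0000 ≤ continuation, so V_uu = 0.0000
Node ud (S = 131.9): continuation = e^(−0.12)·[0.7125·0.0000 + 0.2875·22.6350] = 5.7718; exercise value = 0.0000 ≤ continuation, so V_ud = 5.7718
Node dd (S = 71.05): continuation = e^(−0.12)·[0.7125·22.6350 + 0.2875·65.2650] = 30.9459; exercise value = 43.9500 > continuation, so V_dd = 43.9500 (exercise)
Node u (S = 188.5): continuation = e^(−0.12)·[0.7125·0.0000 + 0.2875·5.7718] = 1.4718; exercise value = 0.0000 ≤ continuation, so V_u = 1.4718
Node d (S = 101.5): continuation = e^(−0.12)·[0.7125·5.7718 + 0.2875·43.9500] = 14.8543; exercise value = 13.5000 ≤ continuation, so V_d = 14.8543
Node 0 (S = 145): continuation = e^(−0.12)·[0.7125·1.4718 + 0.2875·14.8543] = 4.7178; exercise value = 0.0000 ≤ continuation, so V_0 = 4.7178

€4.72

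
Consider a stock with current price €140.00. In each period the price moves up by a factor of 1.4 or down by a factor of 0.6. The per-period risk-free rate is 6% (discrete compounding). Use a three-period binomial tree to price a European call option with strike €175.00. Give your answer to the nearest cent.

Risk-neutral probability p = (1 + 0.06 − 0.6)/(1.4 − 0.6) = 0.4600/0.8000 = 0.5750
Terminal stock prices: S_uuu = 384.2, S_uud = 164.6, S_udd = 70.56, S_ddd = 30.24
Terminal payoffs (S − K): max(209.2, 0) = 209.2, max(-10.36, 0) = 0, max(-104.4, 0) = 0, max(-144.8, 0) = 0
Node uu (S = 274.4): V_uu = 1/1.06·[0.5750·209.1600 + 0.4250·0.0000] = 113.4594
Node ud (S = 117.6): V_ud = 1/1.06·[0.5750·0.0000 + 0.4250·0.0000] = 0.0000
Node dd (S = 50.4): V_dd = 1/1.06·[0.5750·0.0000 + 0.4250·0.0000] = 0.0000
Node u (S = 196): V_u = 1/1.06·[0.5750·113.4594 + 0.4250·0.0000] = 61.5464
Node d (S = 84): V_d = 1/1.06·[0.5750·0.0000 + 0.4250·0.0000] = 0.0000
Node 0 (S = 140): V_0 = 1/1.06·[0.5750·61.5464 + 0.4250·0.0000] = 33.3860

€33.39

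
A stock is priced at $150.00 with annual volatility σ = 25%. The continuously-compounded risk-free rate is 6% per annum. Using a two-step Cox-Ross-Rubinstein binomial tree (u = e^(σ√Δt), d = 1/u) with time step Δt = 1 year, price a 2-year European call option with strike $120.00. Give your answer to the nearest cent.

$48.55

CRR parameters: u = e^(σ√Δt) = e^(0.25·√1) = 1.2840, d = 1/u = 0.7788
Per-period rate: rΔt = 0.06·1 = 0.06, so R = e^0.06 = 1.0618
Risk-neutral probability p = (e^0.06 − 0.7788)/(1.2840 − 0.7788) = 0.2830/0.5052 = 0.5602
Terminal stock prices: S_uu = 247.3, S_ud = 150, S_dd = 90.98
Terminal payoffs (S − K): max(127.3, 0) = 127.3, max(30, 0) = 30, max(-29.02, 0) = 0
Node u (S = 192.6): V_u = e^(−0.06)·[0.5602·127.3082 + 0.4398·30.0000] = 79.5921
Node d (S = 116.8): V_d = e^(−0.06)·[0.5602·30.0000 + 0.4398·0.0000] = 15.8278
Node 0 (S = 150): V_0 = e^(−0.06)·[0.5602·79.5921 + 0.4398·15.8278] = 48.5476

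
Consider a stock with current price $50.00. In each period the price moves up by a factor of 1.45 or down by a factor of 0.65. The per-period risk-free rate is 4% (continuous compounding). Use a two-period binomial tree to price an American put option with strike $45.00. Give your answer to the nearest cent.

$6.14

Risk-neutral probability p = (e^0.04 − 0.65)/(1.45 − 0.65) = 0.3908/0.8000 = 0.4885
Terminal stock prices: S_uu = 105.1, S_ud = 47.12, S_dd = 21.13
Terminal payoffs (K − S): max(-60.12, 0) = 0, max(-2.125, 0) = 0, max(23.87, 0) = 23.87
Node u (S = 72.5): continuation = e^(−0.04)·[0.4885·0.0000 + 0.5115·0.0000] = 0.0000; exercise value = 0.0000 ≤ continuation, so V_u = 0.0000
Node d (S = 32.5): continuation = e^(−0.04)·[0.4885·0.0000 + 0.5115·23.8750] = 11.7329; exercise value = 12.5000 > continuation, so V_d = 12.5000 (exercise)
Node 0 (S = 50): continuation = e^(−0.04)·[0.4885·0.0000 + 0.5115·12.5000] = 6.1429; exercise value = 0.0000 ≤ continuation, so V_0 = 6.1429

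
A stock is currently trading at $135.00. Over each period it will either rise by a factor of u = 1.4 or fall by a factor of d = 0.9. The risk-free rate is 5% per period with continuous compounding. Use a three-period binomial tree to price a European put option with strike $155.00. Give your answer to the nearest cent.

Risk-neutral probability p = (e^0.05 − 0.9)/(1.4 − 0.9) = 0.1513/0.5000 = 0.3025
Terminal stock prices: S_uuu = 370.4, S_uud = 238.1, S_udd = 153.1, S_ddd = 98.42
Terminal payoffs (K − S): max(-215.4, 0) = 0, max(-83.14, 0) = 0, max(1.91, 0) = 1.91, max(56.58, 0) = 56.58
Node uu (S = 264.6): V_uu = e^(−0.05)·[0.3025·0.0000 + 0.6975·0.0000] = 0.0000
Node ud (S = 170.1): V_ud = e^(−0.05)·[0.3025·0.0000 + 0.6975·1.9100] = 1.2672
Node dd (S = 109.4): V_dd = e^(−0.05)·[0.3025·1.9100 + 0.6975·56.5850] = 38.0906
Node u (S = 189): V_u = e^(−0.05)·[0.3025·0.0000 + 0.6975·1.2672] = 0.8407
Node d (S = 121.5): V_d = e^(−0.05)·[0.3025·1.2672 + 0.6975·38.0906] = 25.6356
Node 0 (S = 135): V_0 = e^(−0.05)·[0.3025·0.8407 + 0.6975·25.6356] = 17.2497

$17.25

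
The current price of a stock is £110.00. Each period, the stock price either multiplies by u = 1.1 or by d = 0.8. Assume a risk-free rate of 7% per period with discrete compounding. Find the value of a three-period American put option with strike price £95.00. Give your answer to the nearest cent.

£0.78

Risk-neutral probability p = (1 + 0.07 − 0.8)/(1.1 − 0.8) = 0.2700/0.3000 = 0.9000
Terminal stock prices: S_uuu = 146.4, S_uud = 106.5, S_udd = 77.44, S_ddd = 56.32
Terminal payoffs (K − S): max(-51.41, 0) = 0, max(-11.48, 0) = 0, max(17.56, 0) = 17.56, max(38.68, 0) = 38.68
Node uu (S = 133.1): continuation = 1/1.07·[0.9000·0.0000 + 0.1000·0.0000] = 0.0000; exercise value = 0.0000 ≤ continuation, so V_uu = 0.0000
Node ud (S = 96.8): continuation = 1/1.07·[0.9000·0.0000 + 0.1000·17.5600] = 1.6411; exercise value = 0.0000 ≤ continuation, so V_ud = 1.6411
Node dd (S = 70.4): continuation = 1/1.07·[0.9000·17.5600 + 0.1000·38.6800] = 18.3850; exercise value = 24.6000 > continuation, so V_dd = 24.6000 (exercise)
Node u (S = 121): continuation = 1/1.07·[0.9000·0.0000 + 0.1000·1.6411] = 0.1534; exercise value = 0.0000 ≤ continuation, so V_u = 0.1534
Node d (S = 88): continuation = 1/1.07·[0.9000·1.6411 + 0.1000·24.6000] = 3.6794; exercise value = 7.0000 > continuation, so V_d = 7.0000 (exercise)
Node 0 (S = 110): continuation = 1/1.07·[0.9000·0.1534 + 0.1000·7.0000] = 0.7832; exercise value = 0.0000 ≤ continuation, so V_0 = 0.7832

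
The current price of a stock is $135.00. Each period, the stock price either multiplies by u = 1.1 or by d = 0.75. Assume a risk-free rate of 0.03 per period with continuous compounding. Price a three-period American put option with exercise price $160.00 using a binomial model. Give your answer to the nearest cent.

Risk-neutral probability p = (e^0.03 − 0.75)/(1.1 − 0.75) = 0.2805/0.3500 = 0.8013
Terminal stock prices: S_uuu = 179.7, S_uud = 122.5, S_udd = 83.53, S_ddd = 56.95
Terminal payoffs (K − S): max(-19.69, 0) = 0, max(37.49, 0) = 37.49, max(76.47, 0) = 76.47, max(103, 0) = 103
Node uu (S = 163.4): continuation = e^(−0.03)·[0.8013·0.0000 + 0.1987·37.4875] = 7.2287; exercise value = 0.0000 ≤ continuation, so V_uu = 7.2287
Node ud (S = 111.4): continuation = e^(−0.03)·[0.8013·37.4875 + 0.1987·76.4688] = 43.8963; exercise value = 48.6250 > continuation, so V_ud = 48.6250 (exercise)
Node dd (S = 75.94): continuation = e^(−0.03)·[0.8013·76.4688 + 0.1987·103.0469] = 79.3338; exercise value = 84.0625 > continuation, so V_dd = 84.0625 (exercise)
Node u (S = 148.5): continuation = e^(−0.03)·[0.8013·7.2287 + 0.1987·48.6250] = 14.9974; exercise value = 11.5000 ≤ continuation, so V_u = 14.9974
Node d (S = 101.2): continuation = e^(−0.03)·[0.8013·48.6250 + 0.1987·84.0625] = 54.0213; exercise value = 58.7500 > continuation, so V_d = 58.7500 (exercise)
Node 0 (S = 135): continuation = e^(−0.03)·[0.8013·14.9974 + 0.1987·58.7500] = 22.9910; exercise value = 25.0000 > continuation, so V_0 = 25.0000 (exercise)

$25.00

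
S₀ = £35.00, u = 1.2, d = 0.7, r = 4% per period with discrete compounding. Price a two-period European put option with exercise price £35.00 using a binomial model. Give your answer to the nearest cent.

Risk-neutral probability p = (1 + 0.04 − 0.7)/(1.2 − 0.7) = 0.3400/0.5000 = 0.6800
Terminal stock prices: S_uu = 50.4, S_ud = 29.4, S_dd = 17.15
Terminal payoffs (K − S): max(-15.4, 0) = 0, max(5.6, 0) = 5.6, max(17.85, 0) = 17.85
Node u (S = 42): V_u = 1/1.04·[0.6800·0.0000 + 0.3200·5.6000] = 1.7231
Node d (S = 24.5): V_d = 1/1.04·[0.6800·5.6000 + 0.3200·17.8500] = 9.1538
Node 0 (S = 35): V_0 = 1/1.04·[0.6800·1.7231 + 0.3200·9.1538] = 3.9432

£3.94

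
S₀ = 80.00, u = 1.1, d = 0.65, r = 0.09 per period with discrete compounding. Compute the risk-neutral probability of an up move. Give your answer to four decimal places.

p = 0.9778

Risk-neutral probability p = (1 + 0.09 − 0.65)/(1.1 − 0.65) = 0.4400/0.4500 = 0.9778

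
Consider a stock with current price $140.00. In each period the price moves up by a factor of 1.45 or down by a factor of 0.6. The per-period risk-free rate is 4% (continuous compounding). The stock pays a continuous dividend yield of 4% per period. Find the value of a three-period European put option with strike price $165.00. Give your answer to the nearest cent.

Per-period risk-free factor R = e^0.04 = 1.0408; dividend-adjusted growth = e^(0.04−0.04) = 1.0000.
Risk-neutral probability p = (1.0000 − 0.6)/(1.45 − 0.6) = 0.4000/0.8500 = 0.4706
Terminal stock prices: S_uuu = 426.8, S_uud = 176.6, S_udd = 73.08, S_ddd = 30.24
Terminal payoffs (K − S): max(-261.8, 0) = 0, max(-11.61, 0) = 0, max(91.92, 0) = 91.92, max(134.8, 0) = 134.8
Node uu (S = 294.4): V_uu = e^(−0.04)·[0.4706·0.0000 + 0.5294·0.0000] = 0.0000
Node ud (S = 121.8): V_ud = e^(−0.04)·[0.4706·0.0000 + 0.5294·91.9200] = 46.7554
Node dd (S = 50.4): V_dd = e^(−0.04)·[0.4706·91.9200 + 0.5294·134.7600] = 110.1065
Node u (S = 203): V_u = e^(−0.04)·[0.4706·0.0000 + 0.5294·46.7554] = 23.7823
Node d (S = 84): V_d = e^(−0.04)·[0.4706·46.7554 + 0.5294·110.1065] = 77.1458
Node 0 (S = 140): V_0 = e^(−0.04)·[0.4706·23.7823 + 0.5294·77.1458] = 49.9933

$49.99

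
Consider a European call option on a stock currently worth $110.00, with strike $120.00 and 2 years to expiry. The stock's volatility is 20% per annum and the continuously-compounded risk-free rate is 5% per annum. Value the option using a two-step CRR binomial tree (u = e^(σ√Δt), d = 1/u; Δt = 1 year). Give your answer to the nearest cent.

CRR parameters: u = e^(σ√Δt) = e^(0.2·√1) = 1.2214, d = 1/u = 0.8187
Per-period rate: rΔt = 0.05·1 = 0.05, so R = e^0.05 = 1.0513
Risk-neutral probability p = (e^0.05 − 0.8187)/(1.2214 − 0.8187) = 0.2325/0.4027 = 0.5775
Terminal stock prices: S_uu = 164.1, S_ud = 110, S_dd = 73.74
Terminal payoffs (S − K): max(44.1, 0) = 44.1, max(-10, 0) = 0, max(-46.26, 0) = 0
Node u (S = 134.4): V_u = e^(−0.05)·[0.5775·44.1007 + 0.4225·0.0000] = 24.2258
Node d (S = 90.06): V_d = e^(−0.05)·[0.5775·0.0000 + 0.4225·0.0000] = 0.0000
Node 0 (S = 110): V_0 = e^(−0.05)·[0.5775·24.2258 + 0.4225·0.0000] = 13.3079

$13.31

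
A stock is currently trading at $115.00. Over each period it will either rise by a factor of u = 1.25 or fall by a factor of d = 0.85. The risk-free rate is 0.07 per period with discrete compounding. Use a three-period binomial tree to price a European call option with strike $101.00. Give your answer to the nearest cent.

$34.81

Risk-neutral probability p = (1 + 0.07 − 0.85)/(1.25 − 0.85) = 0.2200/0.4000 = 0.5500
Terminal stock prices: S_uuu = 224.6, S_uud = 152.7, S_udd = 103.9, S_ddd = 70.62
Terminal payoffs (S − K): max(123.6, 0) = 123.6, max(51.73, 0) = 51.73, max(2.859, 0) = 2.859, max(-30.38, 0) = 0
Node uu (S = 179.7): V_uu = 1/1.07·[0.5500·123.6094 + 0.4500·51.7344] = 85.2950
Node ud (S = 122.2): V_ud = 1/1.07·[0.5500·51.7344 + 0.4500·2.8594] = 27.7950
Node dd (S = 83.09): V_dd = 1/1.07·[0.5500·2.8594 + 0.4500·0.0000] = 1.4698
Node u (S = 143.8): V_u = 1/1.07·[0.5500·85.2950 + 0.4500·27.7950] = 55.5327
Node d (S = 97.75): V_d = 1/1.07·[0.5500·27.7950 + 0.4500·1.4698] = 14.9053
Node 0 (S = 115): V_0 = 1/1.07·[0.5500·55.5327 + 0.4500·14.9053] = 34.8134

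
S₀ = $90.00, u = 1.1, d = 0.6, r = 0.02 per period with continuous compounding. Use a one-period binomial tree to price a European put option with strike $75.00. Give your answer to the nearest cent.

Risk-neutral probability p = (e^0.02 − 0.6)/(1.1 − 0.6) = 0.4202/0.5000 = 0.8404
Terminal stock prices: S_u = 99, S_d = 54
Terminal payoffs (K − S): max(-24, 0) = 0, max(21, 0) = 21
Node 0 (S = 90): V_0 = e^(−0.02)·[0.8404·0.0000 + 0.1596·21.0000] = 3.2852

$3.29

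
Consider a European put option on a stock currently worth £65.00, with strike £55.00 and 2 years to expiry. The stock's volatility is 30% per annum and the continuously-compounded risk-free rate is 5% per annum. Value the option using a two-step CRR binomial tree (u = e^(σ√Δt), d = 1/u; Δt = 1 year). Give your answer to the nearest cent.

CRR parameters: u = e^(σ√Δt) = e^(0.3·√1) = 1.3499, d = 1/u = 0.7408
Per-period rate: rΔt = 0.05·1 = 0.05, so R = e^0.05 = 1.0513
Risk-neutral probability p = (e^0.05 − 0.7408)/(1.3499 − 0.7408) = 0.3105/0.6090 = 0.5097
Terminal stock prices: S_uu = 118.4, S_ud = 65, S_dd = 35.67
Terminal payoffs (K − S): max(-63.44, 0) = 0, max(-10, 0) = 0, max(19.33, 0) = 19.33
Node u (S = 87.74): V_u = e^(−0.05)·[0.5097·0.0000 + 0.4903·0.0000] = 0.0000
Node d (S = 48.15): V_d = e^(−0.05)·[0.5097·0.0000 + 0.4903·19.3272] = 9.0132
Node 0 (S = 65): V_0 = e^(−0.05)·[0.5097·0.0000 + 0.4903·9.0132] = 4.2033

£4.20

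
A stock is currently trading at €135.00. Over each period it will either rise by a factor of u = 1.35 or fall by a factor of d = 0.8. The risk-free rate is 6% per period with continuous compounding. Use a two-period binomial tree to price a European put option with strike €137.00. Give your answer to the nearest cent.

€12.32

Risk-neutral probability p = (e^0.06 − 0.8)/(1.35 − 0.8) = 0.2618/0.5500 = 0.4761
Terminal stock prices: S_uu = 246, S_ud = 145.8, S_dd = 86.4
Terminal payoffs (K − S): max(-109, 0) = 0, max(-8.8, 0) = 0, max(50.6, 0) = 50.6
Node u (S = 182.2): V_u = e^(−0.06)·[0.4761·0.0000 + 0.5239·0.0000] = 0.0000
Node d (S = 108): V_d = e^(−0.06)·[0.4761·0.0000 + 0.5239·50.6000] = 24.9672
Node 0 (S = 135): V_0 = e^(−0.06)·[0.4761·0.0000 + 0.5239·24.9672] = 12.3193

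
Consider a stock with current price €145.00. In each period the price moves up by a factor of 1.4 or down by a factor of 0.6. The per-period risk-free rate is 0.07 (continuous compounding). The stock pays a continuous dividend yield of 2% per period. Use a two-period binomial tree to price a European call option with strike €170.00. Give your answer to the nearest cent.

€31.59

Per-period risk-free factor R = e^0.07 = 1.0725; dividend-adjusted growth = e^(0.07−0.02) = 1.0513.
Risk-neutral probability p = (1.0513 − 0.6)/(1.4 − 0.6) = 0.4513/0.8000 = 0.5641
Terminal stock prices: S_uu = 284.2, S_ud = 121.8, S_dd = 52.2
Terminal payoffs (S − K): max(114.2, 0) = 114.2, max(-48.2, 0) = 0, max(-117.8, 0) = 0
Node u (S = 203): V_u = e^(−0.07)·[0.5641·114.2000 + 0.4359·0.0000] = 60.0638
Node d (S = 87): V_d = e^(−0.07)·[0.5641·0.0000 + 0.4359·0.0000] = 0.0000
Node 0 (S = 145): V_0 = e^(−0.07)·[0.5641·60.0638 + 0.4359·0.0000] = 31.5908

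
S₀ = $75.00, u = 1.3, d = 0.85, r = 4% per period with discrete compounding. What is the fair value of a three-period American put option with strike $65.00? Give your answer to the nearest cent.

Risk-neutral probability p = (1 + 0.04 − 0.85)/(1.3 − 0.85) = 0.1900/0.4500 = 0.4222
Terminal stock prices: S_uuu = 164.8, S_uud = 107.7, S_udd = 70.44, S_ddd = 46.06
Terminal payoffs (K − S): max(-99.78, 0) = 0, max(-42.74, 0) = 0, max(-5.444, 0) = 0, max(18.94, 0) = 18.94
Node uu (S = 126.8): continuation = 1/1.04·[0.4222·0.0000 + 0.5778·0.0000] = 0.0000; exercise value = 0.0000 ≤ continuation, so V_uu = 0.0000
Node ud (S = 82.88): continuation = 1/1.04·[0.4222·0.0000 + 0.5778·0.0000] = 0.0000; exercise value = 0.0000 ≤ continuation, so V_ud = 0.0000
Node dd (S = 54.19): continuation = 1/1.04·[0.4222·0.0000 + 0.5778·18.9406] = 10.5226; exercise value = 10.8125 > continuation, so V_dd = 10.8125 (exercise)
Node u (S = 97.5): continuation = 1/1.04·[0.4222·0.0000 + 0.5778·0.0000] = 0.0000; exercise value = 0.0000 ≤ continuation, so V_u = 0.0000
Node d (S = 63.75): continuation = 1/1.04·[0.4222·0.0000 + 0.5778·10.8125] = 6.0069; exercise value = 1.2500 ≤ continuation, so V_d = 6.0069
Node 0 (S = 75): continuation = 1/1.04·[0.4222·0.0000 + 0.5778·6.0069] = 3.3372; exercise value = 0.0000 ≤ continuation, so V_0 = 3.3372

$3.34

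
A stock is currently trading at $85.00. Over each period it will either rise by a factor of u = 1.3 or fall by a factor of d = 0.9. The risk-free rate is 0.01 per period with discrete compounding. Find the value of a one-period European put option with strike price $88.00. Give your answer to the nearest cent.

Risk-neutral probability p = (1 + 0.01 − 0.9)/(1.3 − 0.9) = 0.1100/0.4000 = 0.2750
Terminal stock prices: S_u = 110.5, S_d = 76.5
Terminal payoffs (K − S): max(-22.5, 0) = 0, max(11.5, 0) = 11.5
Node 0 (S = 85): V_0 = 1/1.01·[0.2750·0.0000 + 0.7250·11.5000] = 8.2550

$8.25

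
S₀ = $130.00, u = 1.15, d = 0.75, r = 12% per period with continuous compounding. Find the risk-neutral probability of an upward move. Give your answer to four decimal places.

Risk-neutral probability p = (e^0.12 − 0.75)/(1.15 − 0.75) = 0.3775/0.4000 = 0.9437

p = 0.9437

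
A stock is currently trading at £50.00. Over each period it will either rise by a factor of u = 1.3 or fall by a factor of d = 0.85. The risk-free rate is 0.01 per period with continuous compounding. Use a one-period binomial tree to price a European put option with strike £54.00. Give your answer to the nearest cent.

Risk-neutral probability p = (e^0.01 − 0.85)/(1.3 − 0.85) = 0.1601/0.4500 = 0.3557
Terminal stock prices: S_u = 65, S_d = 42.5
Terminal payoffs (K − S): max(-11, 0) = 0, max(11.5, 0) = 11.5
Node 0 (S = 50): V_0 = e^(−0.01)·[0.3557·0.0000 + 0.6443·11.5000] = 7.3361

£7.34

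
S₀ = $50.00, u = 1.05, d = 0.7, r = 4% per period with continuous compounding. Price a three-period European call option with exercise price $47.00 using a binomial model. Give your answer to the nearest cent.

Risk-neutral probability p = (e^0.04 − 0.7)/(1.05 − 0.7) = 0.3408/0.3500 = 0.9737
Terminal stock prices: S_uuu = 57.88, S_uud = 38.59, S_udd = 25.72, S_ddd = 17.15
Terminal payoffs (S − K): max(10.88, 0) = 10.88, max(-8.413, 0) = 0, max(-21.28, 0) = 0, max(-29.85, 0) = 0
Node uu (S = 55.12): V_uu = e^(−0.04)·[0.9737·10.8813 + 0.0263·0.0000] = 10.1801
Node ud (S = 36.75): V_ud = e^(−0.04)·[0.9737·0.0000 + 0.0263·0.0000] = 0.0000
Node dd (S = 24.5): V_dd = e^(−0.04)·[0.9737·0.0000 + 0.0263·0.0000] = 0.0000
Node u (S = 52.5): V_u = e^(−0.04)·[0.9737·10.1801 + 0.0263·0.0000] = 9.5241
Node d (S = 35): V_d = e^(−0.04)·[0.9737·0.0000 + 0.0263·0.0000] = 0.0000
Node 0 (S = 50): V_0 = e^(−0.04)·[0.9737·9.5241 + 0.0263·0.0000] = 8.9104

$8.91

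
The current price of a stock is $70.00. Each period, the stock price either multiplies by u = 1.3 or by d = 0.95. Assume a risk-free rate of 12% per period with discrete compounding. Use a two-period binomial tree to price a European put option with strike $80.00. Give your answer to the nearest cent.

Risk-neutral probability p = (1 + 0.12 − 0.95)/(1.3 − 0.95) = 0.1700/0.3500 = 0.4857
Terminal stock prices: S_uu = 118.3, S_ud = 86.45, S_dd = 63.17
Terminal payoffs (K − S): max(-38.3, 0) = 0, max(-6.45, 0) = 0, max(16.83, 0) = 16.83
Node u (S = 91): V_u = 1/1.12·[0.4857·0.0000 + 0.5143·0.0000] = 0.0000
Node d (S = 66.5): V_d = 1/1.12·[0.4857·0.0000 + 0.5143·16.8250] = 7.7258
Node 0 (S = 70): V_0 = 1/1.12·[0.4857·0.0000 + 0.5143·7.7258] = 3.5475

$3.55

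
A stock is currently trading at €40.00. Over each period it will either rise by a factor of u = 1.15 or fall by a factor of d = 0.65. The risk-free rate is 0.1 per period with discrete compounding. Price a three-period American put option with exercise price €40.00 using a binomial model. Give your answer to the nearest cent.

€2.37

Risk-neutral probability p = (1 + 0.1 − 0.65)/(1.15 − 0.65) = 0.4500/0.5000 = 0.9000
Terminal stock prices: S_uuu = 60.83, S_uud = 34.38, S_udd = 19.44, S_ddd = 10.98
Terminal payoffs (K − S): max(-20.83, 0) = 0, max(5.615, 0) = 5.615, max(20.56, 0) = 20.56, max(29.02, 0) = 29.02
Node uu (S = 52.9): continuation = 1/1.1·[0.9000·0.0000 + 0.1000·5.6150] = 0.5105; exercise value = 0.0000 ≤ continuation, so V_uu = 0.5105
Node ud (S = 29.9): continuation = 1/1.1·[0.9000·5.6150 + 0.1000·20.5650] = 6.4636; exercise value = 10.1000 > continuation, so V_ud = 10.1000 (exercise)
Node dd (S = 16.9): continuation = 1/1.1·[0.9000·20.5650 + 0.1000·29.0150] = 19.4636; exercise value = 23.1000 > continuation, so V_dd = 23.1000 (exercise)
Node u (S = 46): continuation = 1/1.1·[0.9000·0.5105 + 0.1000·10.1000] = 1.3358; exercise value = 0.0000 ≤ continuation, so V_u = 1.3358
Node d (S = 26): continuation = 1/1.1·[0.9000·10.1000 + 0.1000·23.1000] = 10.3636; exercise value = 14.0000 > continuation, so V_d = 14.0000 (exercise)
Node 0 (S = 40): continuation = 1/1.1·[0.9000·1.3358 + 0.1000·14.0000] = 2.3657; exercise value = 0.0000 ≤ continuation, so V_0 = 2.3657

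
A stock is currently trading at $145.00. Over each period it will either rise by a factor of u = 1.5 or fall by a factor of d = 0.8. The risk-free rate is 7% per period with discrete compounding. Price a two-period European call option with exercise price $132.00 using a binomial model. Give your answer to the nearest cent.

$42.63

Risk-neutral probability p = (1 + 0.07 − 0.8)/(1.5 − 0.8) = 0.2700/0.7000 = 0.3857
Terminal stock prices: S_uu = 326.2, S_ud = 174, S_dd = 92.8
Terminal payoffs (S − K): max(194.2, 0) = 194.2, max(42, 0) = 42, max(-39.2, 0) = 0
Node u (S = 217.5): V_u = 1/1.07·[0.3857·194.2500 + 0.6143·42.0000] = 94.1355
Node d (S = 116): V_d = 1/1.07·[0.3857·42.0000 + 0.6143·0.0000] = 15.1402
Node 0 (S = 145): V_0 = 1/1.07·[0.3857·94.1355 + 0.6143·15.1402] = 42.6260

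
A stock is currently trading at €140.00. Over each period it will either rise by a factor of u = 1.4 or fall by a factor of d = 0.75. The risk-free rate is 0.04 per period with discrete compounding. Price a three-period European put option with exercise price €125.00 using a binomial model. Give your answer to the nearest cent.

Risk-neutral probability p = (1 + 0.04 − 0.75)/(1.4 − 0.75) = 0.2900/0.6500 = 0.4462
Terminal stock prices: S_uuu = 384.2, S_uud = 205.8, S_udd = 110.2, S_ddd = 59.06
Terminal payoffs (K − S): max(-259.2, 0) = 0, max(-80.8, 0) = 0, max(14.75, 0) = 14.75, max(65.94, 0) = 65.94
Node uu (S = 274.4): V_uu = 1/1.04·[0.4462·0.0000 + 0.5538·0.0000] = 0.0000
Node ud (S = 147): V_ud = 1/1.04·[0.4462·0.0000 + 0.5538·14.7500] = 7.8550
Node dd (S = 78.75): V_dd = 1/1.04·[0.4462·14.7500 + 0.5538·65.9375] = 41.4423
Node u (S = 196): V_u = 1/1.04·[0.4462·0.0000 + 0.5538·7.8550] = 4.1832
Node d (S = 105): V_d = 1/1.04·[0.4462·7.8550 + 0.5538·41.4423] = 25.4396
Node 0 (S = 140): V_0 = 1/1.04·[0.4462·4.1832 + 0.5538·25.4396] = 15.3423

€15.34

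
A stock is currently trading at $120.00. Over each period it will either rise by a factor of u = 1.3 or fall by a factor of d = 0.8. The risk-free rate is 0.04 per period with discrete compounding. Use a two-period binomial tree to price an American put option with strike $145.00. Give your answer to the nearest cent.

Risk-neutral probability p = (1 + 0.04 − 0.8)/(1.3 − 0.8) = 0.2400/0.5000 = 0.4800
Terminal stock prices: S_uu = 202.8, S_ud = 124.8, S_dd = 76.8
Terminal payoffs (K − S): max(-57.8, 0) = 0, max(20.2, 0) = 20.2, max(68.2, 0) = 68.2
Node u (S = 156): continuation = 1/1.04·[0.4800·0.0000 + 0.5200·20.2000] = 10.1000; exercise value = 0.0000 ≤ continuation, so V_u = 10.1000
Node d (S = 96): continuation = 1/1.04·[0.4800·20.2000 + 0.5200·68.2000] = 43.4231; exercise value = 49.0000 > continuation, so V_d = 49.0000 (exercise)
Node 0 (S = 120): continuation = 1/1.04·[0.4800·10.1000 + 0.5200·49.0000] = 29.1615; exercise value = 25.0000 ≤ continuation, so V_0 = 29.1615

$29.16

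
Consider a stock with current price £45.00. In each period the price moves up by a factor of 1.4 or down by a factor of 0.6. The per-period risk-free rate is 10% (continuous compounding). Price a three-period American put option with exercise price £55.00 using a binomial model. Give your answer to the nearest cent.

£12.84

Risk-neutral probability p = (e^0.1 − 0.6)/(1.4 − 0.6) = 0.5052/0.8000 = 0.6315
Terminal stock prices: S_uuu = 123.5, S_uud = 52.92, S_udd = 22.68, S_ddd = 9.72
Terminal payoffs (K − S): max(-68.48, 0) = 0, max(2.08, 0) = 2.08, max(32.32, 0) = 32.32, max(45.28, 0) = 45.28
Node uu (S = 88.2): continuation = e^(−0.1)·[0.6315·0.0000 + 0.3685·2.0800] = 0.6936; exercise value = 0.0000 ≤ continuation, so V_uu = 0.6936
Node ud (S = 37.8): continuation = e^(−0.1)·[0.6315·2.0800 + 0.3685·32.3200] = 11.9661; exercise value = 17.2000 > continuation, so V_ud = 17.2000 (exercise)
Node dd (S = 16.2): continuation = e^(−0.1)·[0.6315·32.3200 + 0.3685·45.2800] = 33.5661; exercise value = 38.8000 > continuation, so V_dd = 38.8000 (exercise)
Node u (S = 63): continuation = e^(−0.1)·[0.6315·0.6936 + 0.3685·17.2000] = 6.1319; exercise value = 0.0000 ≤ continuation, so V_u = 6.1319
Node d (S = 27): continuation = e^(−0.1)·[0.6315·17.2000 + 0.3685·38.8000] = 22.7661; exercise value = 28.0000 > continuation, so V_d = 28.0000 (exercise)
Node 0 (S = 45): continuation = e^(−0.1)·[0.6315·6.1319 + 0.3685·28.0000] = 12.8406; exercise value = 10.0000 ≤ continuation, so V_0 = 12.8406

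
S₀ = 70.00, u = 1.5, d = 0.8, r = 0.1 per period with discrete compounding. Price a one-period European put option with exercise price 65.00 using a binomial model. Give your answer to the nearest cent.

Risk-neutral probability p = (1 + 0.1 − 0.8)/(1.5 − 0.8) = 0.3000/0.7000 = 0.4286
Terminal stock prices: S_u = 105, S_d = 56
Terminal payoffs (K − S): max(-40, 0) = 0, max(9, 0) = 9
Node 0 (S = 70): V_0 = 1/1.1·[0.4286·0.0000 + 0.5714·9.0000] = 4.6753

4.68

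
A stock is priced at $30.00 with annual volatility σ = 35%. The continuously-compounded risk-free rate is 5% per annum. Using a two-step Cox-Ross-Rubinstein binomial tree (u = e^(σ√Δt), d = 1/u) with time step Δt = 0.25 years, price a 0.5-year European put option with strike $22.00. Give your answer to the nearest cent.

$0.22

CRR parameters: u = e^(σ√Δt) = e^(0.35·√0.25) = 1.1912, d = 1/u = 0.8395
Per-period rate: rΔt = 0.05·0.25 = 0.0125, so R = e^0.0125 = 1.0126
Risk-neutral probability p = (e^0.0125 − 0.8395)/(1.1912 − 0.8395) = 0.1731/0.3518 = 0.4921
Terminal stock prices: S_uu = 42.57, S_ud = 30, S_dd = 21.14
Terminal payoffs (K − S): max(-20.57, 0) = 0, max(-8, 0) = 0, max(0.8594, 0) = 0.8594
Node u (S = 35.74): V_u = e^(−0.0125)·[0.4921·0.0000 + 0.5079·0.0000] = 0.0000
Node d (S = 25.18): V_d = e^(−0.0125)·[0.4921·0.0000 + 0.5079·0.8594] = 0.4310
Node 0 (S = 30): V_0 = e^(−0.0125)·[0.4921·0.0000 + 0.5079·0.4310] = 0.2162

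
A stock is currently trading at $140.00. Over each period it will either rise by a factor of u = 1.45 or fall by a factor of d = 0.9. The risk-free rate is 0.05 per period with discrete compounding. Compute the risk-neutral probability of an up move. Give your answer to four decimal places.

p = 0.2727

Risk-neutral probability p = (1 + 0.05 − 0.9)/(1.45 − 0.9) = 0.1500/0.5500 = 0.2727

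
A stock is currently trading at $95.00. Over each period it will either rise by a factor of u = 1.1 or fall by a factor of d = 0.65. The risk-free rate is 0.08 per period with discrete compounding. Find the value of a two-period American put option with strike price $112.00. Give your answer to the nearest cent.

$17.00

Risk-neutral probability p = (1 + 0.08 − 0.65)/(1.1 − 0.65) = 0.4300/0.4500 = 0.9556
Terminal stock prices: S_uu = 115, S_ud = 67.93, S_dd = 40.14
Terminal payoffs (K − S): max(-2.95, 0) = 0, max(44.07, 0) = 44.07, max(71.86, 0) = 71.86
Node u (S = 104.5): continuation = 1/1.08·[0.9556·0.0000 + 0.0444·44.0750] = 1.8138; exercise value = 7.5000 > continuation, so V_u = 7.5000 (exercise)
Node d (S = 61.75): continuation = 1/1.08·[0.9556·44.0750 + 0.0444·71.8625] = 41.9537; exercise value = 50.2500 > continuation, so V_d = 50.2500 (exercise)
Node 0 (S = 95): continuation = 1/1.08·[0.9556·7.5000 + 0.0444·50.2500] = 8.7037; exercise value = 17.0000 > continuation, so V_0 = 17.0000 (exercise)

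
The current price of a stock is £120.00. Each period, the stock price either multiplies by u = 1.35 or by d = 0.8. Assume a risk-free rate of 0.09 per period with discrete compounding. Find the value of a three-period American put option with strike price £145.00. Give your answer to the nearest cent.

£25.01

Risk-neutral probability p = (1 + 0.09 − 0.8)/(1.35 − 0.8) = 0.2900/0.5500 = 0.5273
Terminal stock prices: S_uuu = 295.2, S_uud = 175, S_udd = 103.7, S_ddd = 61.44
Terminal payoffs (K − S): max(-150.2, 0) = 0, max(-29.96, 0) = 0, max(41.32, 0) = 41.32, max(83.56, 0) = 83.56
Node uu (S = 218.7): continuation = 1/1.09·[0.5273·0.0000 + 0.4727·0.0000] = 0.0000; exercise value = 0.0000 ≤ continuation, so V_uu = 0.0000
Node ud (S = 129.6): continuation = 1/1.09·[0.5273·0.0000 + 0.4727·41.3200] = 17.9203; exercise value = 15.4000 ≤ continuation, so V_ud = 17.9203
Node dd (S = 76.8): continuation = 1/1.09·[0.5273·41.3200 + 0.4727·83.5600] = 56.2275; exercise value = 68.2000 > continuation, so V_dd = 68.2000 (exercise)
Node u (S = 162): continuation = 1/1.09·[0.5273·0.0000 + 0.4727·17.9203] = 7.7719; exercise value = 0.0000 ≤ continuation, so V_u = 7.7719
Node d (S = 96): continuation = 1/1.09·[0.5273·17.9203 + 0.4727·68.2000] = 38.2467; exercise value = 49.0000 > continuation, so V_d = 49.0000 (exercise)
Node 0 (S = 120): continuation = 1/1.09·[0.5273·7.7719 + 0.4727·49.0000] = 25.0106; exercise value = 25.0000 ≤ continuation, so V_0 = 25.0106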